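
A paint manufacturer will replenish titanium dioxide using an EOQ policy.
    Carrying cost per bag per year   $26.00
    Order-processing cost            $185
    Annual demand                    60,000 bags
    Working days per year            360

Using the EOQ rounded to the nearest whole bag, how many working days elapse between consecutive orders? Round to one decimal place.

2DS/H = 2·60,000·185/26 = 853,846.15
EOQ = √853,846.15 ≈ 924.04 → Q = 924 bags
Days between orders = 360 / (D/Q) = 360 / 64.935 ≈ 5.544

5.5 days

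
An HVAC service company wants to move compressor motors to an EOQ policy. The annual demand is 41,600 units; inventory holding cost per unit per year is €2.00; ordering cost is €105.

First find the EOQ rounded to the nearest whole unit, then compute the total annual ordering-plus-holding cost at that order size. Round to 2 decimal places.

€4,179.95

EOQ = √(2DS/H) = √(2 × 41,600 × 105 / 2)
    = √(4,368,000.00) ≈ 2,089.98 → Q = 2,090 units
Annual ordering cost = (D/Q)·S = (41,600/2,090) × 105 = €2,089.95
Annual holding cost  = (Q/2)·H = (2,090/2) × 2 = €2,090.00
Total = €2,089.95 + €2,090.00 = €4,179.95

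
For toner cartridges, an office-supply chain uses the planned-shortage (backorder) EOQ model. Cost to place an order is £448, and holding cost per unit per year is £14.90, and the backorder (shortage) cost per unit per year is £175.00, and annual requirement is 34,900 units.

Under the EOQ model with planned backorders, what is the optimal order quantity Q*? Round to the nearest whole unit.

1,509 units

Basic EOQ = √(2·34,900·448/14.9) = 1,448.684
Backorder adjustment √((H+b)/b) = √((14.9+175)/175) = 1.0417
Q* = 1,448.684 × 1.0417 ≈ 1,509.10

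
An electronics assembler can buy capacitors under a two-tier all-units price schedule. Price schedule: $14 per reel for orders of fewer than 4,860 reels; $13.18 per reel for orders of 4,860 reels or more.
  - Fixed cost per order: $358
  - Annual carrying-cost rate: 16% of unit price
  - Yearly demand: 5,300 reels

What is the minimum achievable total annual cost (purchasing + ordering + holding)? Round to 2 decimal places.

H₁ = 16%×$14 = $2.2400;  H₂ = 16%×$13.18 = $2.1088
EOQ₁ = √(2×5,300×358/2.2400) = 1,301.58  (< 4,860, feasible at tier 1)
EOQ₂ = √(2×5,300×358/2.1088) = 1,341.46  (< 4,860 → use Q = 4,860 at tier-2 price)
TC(tier 1 (EOQ₁), Q≈1,301.6) = $77,115.54
TC(tier 2, Q≈4,860.0) = $75,368.80
Minimum at tier 2: $75,368.80

$75,368.80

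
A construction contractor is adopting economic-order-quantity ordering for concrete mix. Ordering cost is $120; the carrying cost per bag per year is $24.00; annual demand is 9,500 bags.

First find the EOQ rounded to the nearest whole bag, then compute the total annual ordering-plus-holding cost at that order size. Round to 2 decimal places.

$7,397.30

2DS/H = 2·9,500·120/24 = 95,000.00
EOQ = √95,000.00 ≈ 308.22 → Q = 308 bags
Annual ordering cost = (D/Q)·S = (9,500/308) × 120 = $3,701.30
Annual holding cost  = (Q/2)·H = (308/2) × 24 = $3,696.00
Total = $3,701.30 + $3,696.00 = $7,397.30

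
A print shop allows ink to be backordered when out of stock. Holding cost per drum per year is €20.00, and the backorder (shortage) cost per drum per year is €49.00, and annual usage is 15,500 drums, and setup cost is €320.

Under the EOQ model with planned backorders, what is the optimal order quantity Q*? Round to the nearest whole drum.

Basic EOQ = √(2·15,500·320/20) = 704.273
Backorder adjustment √((H+b)/b) = √((20+49)/49) = 1.1867
Q* = 704.273 × 1.1867 ≈ 835.73

836 drums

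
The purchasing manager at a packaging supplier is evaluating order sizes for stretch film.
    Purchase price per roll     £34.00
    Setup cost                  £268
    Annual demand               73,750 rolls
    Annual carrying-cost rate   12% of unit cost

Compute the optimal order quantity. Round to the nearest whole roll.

Carrying cost H = £34 × 12% = £4.0800/roll/yr
EOQ = √(2DS/H) = √(2 × 73,750 × 268 / 4.08)
    = √(9,688,725.49) ≈ 3,112.67

3,113 rolls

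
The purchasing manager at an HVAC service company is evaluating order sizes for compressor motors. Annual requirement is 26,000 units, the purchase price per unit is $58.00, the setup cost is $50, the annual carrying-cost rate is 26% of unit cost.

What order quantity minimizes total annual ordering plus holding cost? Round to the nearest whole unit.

415 units

Carrying cost H = $58 × 26% = $15.0800/unit/yr
Q* = √(2·D·S / H) = √(2·26,000·50 / 15.08) = √172,413.8 ≈ 415.23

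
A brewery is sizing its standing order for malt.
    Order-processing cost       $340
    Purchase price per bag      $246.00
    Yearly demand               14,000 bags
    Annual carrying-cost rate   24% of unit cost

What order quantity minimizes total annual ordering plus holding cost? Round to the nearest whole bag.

H = i·C = 0.24 × $246 = $59.0400 per bag-year
EOQ = √(2DS/H) = √(2 × 14,000 × 340 / 59.04)
    = √(161,246.61) ≈ 401.56

402 bags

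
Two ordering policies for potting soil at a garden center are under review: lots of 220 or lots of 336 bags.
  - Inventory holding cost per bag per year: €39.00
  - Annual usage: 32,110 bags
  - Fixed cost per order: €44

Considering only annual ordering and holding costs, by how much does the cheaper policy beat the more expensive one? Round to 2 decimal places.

€44.88

TC(Q) = (D/Q)S + (Q/2)H
TC(220) = (32,110/220)×44 + (220/2)×39 = €10,712.00
TC(336) = (32,110/336)×44 + (336/2)×39 = €10,756.88
|ΔTC| = |€10,712.00 − €10,756.88| = €44.88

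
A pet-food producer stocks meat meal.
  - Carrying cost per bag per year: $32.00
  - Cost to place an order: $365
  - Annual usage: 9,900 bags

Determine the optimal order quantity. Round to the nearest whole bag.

475 bags

Optimal lot size Q* = (2 × 9,900 × $365 / $32)^½ ≈ 475.23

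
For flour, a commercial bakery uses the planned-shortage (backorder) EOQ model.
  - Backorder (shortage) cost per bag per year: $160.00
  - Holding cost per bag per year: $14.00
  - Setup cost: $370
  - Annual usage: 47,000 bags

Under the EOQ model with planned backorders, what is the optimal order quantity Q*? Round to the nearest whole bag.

Q* = √(2DS/H) · √((H + b)/b)
   = √(2 × 47,000 × 370 / 14) · √((14 + 160) / 160)
   = 1,576.162 × 1.0428 ≈ 1,643.67

1,644 bags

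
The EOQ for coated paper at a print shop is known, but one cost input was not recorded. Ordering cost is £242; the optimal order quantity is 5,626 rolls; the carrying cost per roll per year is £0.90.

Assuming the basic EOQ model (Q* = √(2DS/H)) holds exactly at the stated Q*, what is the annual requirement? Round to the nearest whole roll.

58,857 rolls per year

From Q* = √(2DS/H) ⇒ Q*² = 2DS/H.
D = Q²H / (2S) = 5,626² × 0.9 / (2 × 242) = 58,856.79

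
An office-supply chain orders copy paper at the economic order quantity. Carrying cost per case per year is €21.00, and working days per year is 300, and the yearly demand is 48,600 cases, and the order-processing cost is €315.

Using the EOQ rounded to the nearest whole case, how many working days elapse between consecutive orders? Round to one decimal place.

2DS/H = 2·48,600·315/21 = 1,458,000.00
EOQ = √1,458,000.00 ≈ 1,207.48 → Q = 1,207 cases
Days between orders = 300 / (D/Q) = 300 / 40.265 ≈ 7.451

7.5 days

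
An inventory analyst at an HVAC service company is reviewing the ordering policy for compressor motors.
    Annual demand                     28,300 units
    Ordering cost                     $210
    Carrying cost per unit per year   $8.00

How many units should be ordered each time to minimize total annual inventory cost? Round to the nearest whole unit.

EOQ = √(2DS/H) = √(2 × 28,300 × 210 / 8)
    = √(1,485,750.00) ≈ 1,218.91

1,219 units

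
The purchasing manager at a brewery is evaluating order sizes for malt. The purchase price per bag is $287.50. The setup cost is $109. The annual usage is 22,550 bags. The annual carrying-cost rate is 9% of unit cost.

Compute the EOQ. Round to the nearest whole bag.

H = i·C = 0.09 × $287.5 = $25.8750 per bag-year
Q* = √(2·D·S / H) = √(2·22,550·109 / 25.875) = √189,986.5 ≈ 435.87

436 bags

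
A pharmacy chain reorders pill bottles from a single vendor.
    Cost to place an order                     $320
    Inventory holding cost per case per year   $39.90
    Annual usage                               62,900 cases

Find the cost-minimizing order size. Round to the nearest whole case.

1,004 cases

2DS/H = 2·62,900·320/39.9 = 1,008,922.31
EOQ = √1,008,922.31 ≈ 1,004.45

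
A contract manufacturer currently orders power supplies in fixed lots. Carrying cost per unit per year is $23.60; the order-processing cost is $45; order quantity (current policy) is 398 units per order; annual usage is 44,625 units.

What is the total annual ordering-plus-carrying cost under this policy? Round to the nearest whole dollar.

Ordering: D/Q × S = 44,625/398 × $45 = $5,045.54
Holding:  Q/2 × H = 398/2 × $23.6 = $4,696.40
Total = $5,045.54 + $4,696.40 = $9,741.94

$9,742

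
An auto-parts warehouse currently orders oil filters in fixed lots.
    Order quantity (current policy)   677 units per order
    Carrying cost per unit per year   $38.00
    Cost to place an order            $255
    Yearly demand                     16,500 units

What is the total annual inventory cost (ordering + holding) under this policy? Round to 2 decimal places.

$19,077.92

Ordering: D/Q × S = 16,500/677 × $255 = $6,214.92
Holding:  Q/2 × H = 677/2 × $38 = $12,863.00
Total = $6,214.92 + $12,863.00 = $19,077.92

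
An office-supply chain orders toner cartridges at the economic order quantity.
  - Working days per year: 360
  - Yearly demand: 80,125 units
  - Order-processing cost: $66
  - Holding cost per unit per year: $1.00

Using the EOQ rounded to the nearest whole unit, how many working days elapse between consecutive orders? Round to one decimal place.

14.6 days

EOQ = √(2DS/H) = √(2 × 80,125 × 66 / 1)
    = √(10,576,500.00) ≈ 3,252.15 → Q = 3,252 units
Days between orders = 360 / (D/Q) = 360 / 24.639 ≈ 14.611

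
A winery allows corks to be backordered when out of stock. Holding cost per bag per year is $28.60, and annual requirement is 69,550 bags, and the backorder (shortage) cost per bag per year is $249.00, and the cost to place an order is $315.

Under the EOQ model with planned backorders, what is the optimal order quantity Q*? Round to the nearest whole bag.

1,307 bags

Basic EOQ = √(2·69,550·315/28.6) = 1,237.758
Backorder adjustment √((H+b)/b) = √((28.6+249)/249) = 1.0559
Q* = 1,237.758 × 1.0559 ≈ 1,306.91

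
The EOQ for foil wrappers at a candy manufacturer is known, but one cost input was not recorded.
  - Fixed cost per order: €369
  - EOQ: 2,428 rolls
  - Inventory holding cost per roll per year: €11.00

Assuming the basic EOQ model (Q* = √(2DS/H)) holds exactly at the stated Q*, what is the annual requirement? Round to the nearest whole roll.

87,869 rolls per year

From Q* = √(2DS/H) ⇒ Q*² = 2DS/H.
D = Q²H / (2S) = 2,428² × 11 / (2 × 369) = 87,868.60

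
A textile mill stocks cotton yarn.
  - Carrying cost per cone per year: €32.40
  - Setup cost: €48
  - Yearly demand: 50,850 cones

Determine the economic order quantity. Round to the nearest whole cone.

388 cones

2DS/H = 2·50,850·48/32.4 = 150,666.67
EOQ = √150,666.67 ≈ 388.16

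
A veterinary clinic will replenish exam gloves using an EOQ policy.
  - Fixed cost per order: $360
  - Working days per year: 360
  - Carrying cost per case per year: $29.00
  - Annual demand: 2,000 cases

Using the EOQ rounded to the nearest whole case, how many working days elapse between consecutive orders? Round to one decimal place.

EOQ = √(2DS/H) = √(2 × 2,000 × 360 / 29)
    = √(49,655.17) ≈ 222.83 → Q = 223 cases
T = Q/D × 360 days = 223/2,000 × 360 = 40.140 days

40.1 days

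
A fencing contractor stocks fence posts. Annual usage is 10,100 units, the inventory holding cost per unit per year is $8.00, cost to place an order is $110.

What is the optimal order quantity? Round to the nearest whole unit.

527 units

2DS/H = 2·10,100·110/8 = 277,750.00
EOQ = √277,750.00 ≈ 527.02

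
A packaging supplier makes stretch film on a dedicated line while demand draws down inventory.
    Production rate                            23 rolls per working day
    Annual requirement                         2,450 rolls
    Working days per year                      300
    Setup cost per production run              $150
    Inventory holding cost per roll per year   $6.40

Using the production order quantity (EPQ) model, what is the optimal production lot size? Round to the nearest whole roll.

d = 2,450/300 = 8.1667 rolls/day;  effective holding cost H(1 − d/p) = 6.4·(1 − 8.1667/23) = 4.12754
Q* = √(2DS / H_eff) = √(2·2,450·150 / 4.12754) ≈ 421.99

422 rolls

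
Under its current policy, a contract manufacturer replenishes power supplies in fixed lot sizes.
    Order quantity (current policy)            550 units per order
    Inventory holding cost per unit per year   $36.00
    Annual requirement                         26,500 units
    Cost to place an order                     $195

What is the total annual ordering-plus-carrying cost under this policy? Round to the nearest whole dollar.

$19,295

Orders/yr = 26,500/550 = 48.182; ordering cost = 48.182 × $195 = $9,395.45
Average inventory = 550/2 = 275; holding cost = 275 × $36 = $9,900.00
Total = $9,395.45 + $9,900.00 = $19,295.45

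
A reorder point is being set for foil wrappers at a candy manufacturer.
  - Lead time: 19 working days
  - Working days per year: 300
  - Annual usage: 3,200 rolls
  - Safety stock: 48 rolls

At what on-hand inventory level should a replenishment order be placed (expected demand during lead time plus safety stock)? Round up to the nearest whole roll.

251 rolls

Daily demand d = 3,200 / 300 = 10.667 rolls/day
Demand during lead time = 10.667 × 19 = 202.67
Reorder point = 202.67 + 48 = 250.67 → round up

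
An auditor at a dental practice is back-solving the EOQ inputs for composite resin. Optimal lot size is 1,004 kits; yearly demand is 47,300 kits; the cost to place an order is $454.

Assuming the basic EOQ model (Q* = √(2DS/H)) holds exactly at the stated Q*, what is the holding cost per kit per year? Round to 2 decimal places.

From Q* = √(2DS/H) ⇒ Q*² = 2DS/H.
H = 2DS / Q² = 2 × 47,300 × 454 / 1,004² = 42.6069

$42.61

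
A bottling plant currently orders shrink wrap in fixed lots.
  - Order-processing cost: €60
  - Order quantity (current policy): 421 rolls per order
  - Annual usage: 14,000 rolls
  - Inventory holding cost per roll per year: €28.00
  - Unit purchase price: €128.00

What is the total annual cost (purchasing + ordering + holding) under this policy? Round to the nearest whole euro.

Annual ordering cost = (D/Q)·S = (14,000/421) × 60 = €1,995.25
Annual holding cost  = (Q/2)·H = (421/2) × 28 = €5,894.00
Purchase cost = D·C = 14,000 × 128 = €1,792,000.00
Total = €1,995.25 + €5,894.00 + €1,792,000.00 = €1,799,889.25

€1,799,889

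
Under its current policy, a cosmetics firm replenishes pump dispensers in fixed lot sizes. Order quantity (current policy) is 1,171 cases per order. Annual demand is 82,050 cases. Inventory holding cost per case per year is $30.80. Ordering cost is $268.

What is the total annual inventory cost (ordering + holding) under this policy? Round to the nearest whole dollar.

$36,812

Annual ordering cost = (D/Q)·S = (82,050/1,171) × 268 = $18,778.31
Annual holding cost  = (Q/2)·H = (1,171/2) × 30.8 = $18,033.40
Total = $18,778.31 + $18,033.40 = $36,811.71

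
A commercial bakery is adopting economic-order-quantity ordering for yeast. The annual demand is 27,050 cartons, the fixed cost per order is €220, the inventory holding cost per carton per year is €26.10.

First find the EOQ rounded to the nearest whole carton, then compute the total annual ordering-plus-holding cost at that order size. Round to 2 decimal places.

€17,625.05

2DS/H = 2·27,050·220/26.1 = 456,015.33
EOQ = √456,015.33 ≈ 675.29 → Q = 675 cartons
Annual ordering cost = (D/Q)·S = (27,050/675) × 220 = €8,816.30
Annual holding cost  = (Q/2)·H = (675/2) × 26.1 = €8,808.75
Total = €8,816.30 + €8,808.75 = €17,625.05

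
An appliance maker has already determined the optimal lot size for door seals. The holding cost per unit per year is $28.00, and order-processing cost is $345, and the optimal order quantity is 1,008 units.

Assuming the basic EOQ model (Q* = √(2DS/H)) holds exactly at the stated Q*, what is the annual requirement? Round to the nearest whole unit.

41,232 units per year

EOQ relation: Q² = 2DS/H, so rearrange for the unknown.
D = Q²H / (2S) = 1,008² × 28 / (2 × 345) = 41,231.58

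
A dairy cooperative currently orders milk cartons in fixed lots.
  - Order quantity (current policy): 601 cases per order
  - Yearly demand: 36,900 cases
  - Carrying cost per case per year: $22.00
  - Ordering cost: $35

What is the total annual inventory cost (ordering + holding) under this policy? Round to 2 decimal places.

Annual ordering cost = (D/Q)·S = (36,900/601) × 35 = $2,148.92
Annual holding cost  = (Q/2)·H = (601/2) × 22 = $6,611.00
Total = $2,148.92 + $6,611.00 = $8,759.92

$8,759.92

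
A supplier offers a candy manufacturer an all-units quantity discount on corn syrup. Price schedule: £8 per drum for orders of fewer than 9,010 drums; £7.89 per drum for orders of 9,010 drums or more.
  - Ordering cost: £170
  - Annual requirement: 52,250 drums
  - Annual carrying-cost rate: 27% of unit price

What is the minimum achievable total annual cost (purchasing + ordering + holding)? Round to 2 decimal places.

£422,835.35

H₁ = 27%×£8 = £2.1600;  H₂ = 27%×£7.89 = £2.1303
EOQ₁ = √(2×52,250×170/2.1600) = 2,867.85  (< 9,010, feasible at tier 1)
EOQ₂ = √(2×52,250×170/2.1303) = 2,887.77  (< 9,010 → use Q = 9,010 at tier-2 price)
TC(tier 1 (EOQ₁), Q≈2,867.8) = £424,194.55
TC(tier 2, Q≈9,010.0) = £422,835.35
Minimum at tier 2: £422,835.35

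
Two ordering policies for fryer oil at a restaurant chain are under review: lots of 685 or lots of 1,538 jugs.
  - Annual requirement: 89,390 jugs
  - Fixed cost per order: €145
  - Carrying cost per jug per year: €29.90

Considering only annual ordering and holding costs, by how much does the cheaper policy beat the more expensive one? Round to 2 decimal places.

€2,257.91

TC(Q) = (D/Q)S + (Q/2)H
TC(685) = (89,390/685)×145 + (685/2)×29.9 = €29,162.72
TC(1,538) = (89,390/1,538)×145 + (1,538/2)×29.9 = €31,420.64
Lots of 685 are cheaper by €2,257.91.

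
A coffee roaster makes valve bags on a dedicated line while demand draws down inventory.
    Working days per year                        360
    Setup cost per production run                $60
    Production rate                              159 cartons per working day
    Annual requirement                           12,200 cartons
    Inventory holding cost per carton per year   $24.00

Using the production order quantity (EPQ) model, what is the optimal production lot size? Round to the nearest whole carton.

278 cartons

Daily demand d = 12,200/360 = 33.889; p = 159; 1 − d/p = 0.78686
EPQ = √(2DS / (H(1 − d/p)))
    = √(2 × 12,200 × 60 / (24 × 0.78686)) ≈ 278.43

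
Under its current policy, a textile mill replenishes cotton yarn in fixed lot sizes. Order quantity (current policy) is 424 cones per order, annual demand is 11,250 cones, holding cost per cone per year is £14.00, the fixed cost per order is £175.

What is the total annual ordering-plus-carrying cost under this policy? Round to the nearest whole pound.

£7,611

Orders/yr = 11,250/424 = 26.533; ordering cost = 26.533 × £175 = £4,643.28
Average inventory = 424/2 = 212; holding cost = 212 × £14 = £2,968.00
Total = £4,643.28 + £2,968.00 = £7,611.28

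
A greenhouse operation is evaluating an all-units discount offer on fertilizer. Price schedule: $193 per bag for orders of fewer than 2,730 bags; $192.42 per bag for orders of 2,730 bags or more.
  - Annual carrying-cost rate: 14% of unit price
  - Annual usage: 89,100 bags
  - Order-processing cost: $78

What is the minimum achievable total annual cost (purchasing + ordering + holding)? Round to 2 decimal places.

H₁ = 14%×$193 = $27.0200;  H₂ = 14%×$192.42 = $26.9388
EOQ₁ = √(2×89,100×78/27.0200) = 717.23  (< 2,730, feasible at tier 1)
EOQ₂ = √(2×89,100×78/26.9388) = 718.31  (< 2,730 → use Q = 2,730 at tier-2 price)
TC(tier 1 (EOQ₁), Q≈717.2) = $17,215,679.56
TC(tier 2, Q≈2,730.0) = $17,183,939.18
Minimum at tier 2: $17,183,939.18

$17,183,939.18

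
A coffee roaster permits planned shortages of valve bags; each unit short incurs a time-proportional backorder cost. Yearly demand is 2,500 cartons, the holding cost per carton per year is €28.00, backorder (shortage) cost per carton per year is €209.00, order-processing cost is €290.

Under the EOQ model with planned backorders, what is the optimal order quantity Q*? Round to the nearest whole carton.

Basic EOQ = √(2·2,500·290/28) = 227.565
Backorder adjustment √((H+b)/b) = √((28+209)/209) = 1.0649
Q* = 227.565 × 1.0649 ≈ 242.33

242 cartons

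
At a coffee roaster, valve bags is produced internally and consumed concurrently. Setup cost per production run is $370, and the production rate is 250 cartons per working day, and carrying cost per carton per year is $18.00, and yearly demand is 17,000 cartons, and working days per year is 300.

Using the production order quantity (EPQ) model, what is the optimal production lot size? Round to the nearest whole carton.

951 cartons

Daily demand d = 17,000/300 = 56.667; p = 250; 1 − d/p = 0.77333
EPQ = √(2DS / (H(1 − d/p)))
    = √(2 × 17,000 × 370 / (18 × 0.77333)) ≈ 950.65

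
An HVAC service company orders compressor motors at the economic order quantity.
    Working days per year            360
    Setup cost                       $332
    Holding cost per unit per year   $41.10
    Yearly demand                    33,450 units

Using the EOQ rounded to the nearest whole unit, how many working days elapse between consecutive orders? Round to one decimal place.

2DS/H = 2·33,450·332/41.1 = 540,408.76
EOQ = √540,408.76 ≈ 735.12 → Q = 735 units
T = Q/D × 360 days = 735/33,450 × 360 = 7.910 days

7.9 days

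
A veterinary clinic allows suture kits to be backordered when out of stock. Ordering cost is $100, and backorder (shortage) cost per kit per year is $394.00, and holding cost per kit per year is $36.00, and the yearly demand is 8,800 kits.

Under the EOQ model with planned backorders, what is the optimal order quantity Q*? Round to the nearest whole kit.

Q* = √(2DS/H) · √((H + b)/b)
   = √(2 × 8,800 × 100 / 36) · √((36 + 394) / 394)
   = 221.108 × 1.0447 ≈ 230.99

231 kits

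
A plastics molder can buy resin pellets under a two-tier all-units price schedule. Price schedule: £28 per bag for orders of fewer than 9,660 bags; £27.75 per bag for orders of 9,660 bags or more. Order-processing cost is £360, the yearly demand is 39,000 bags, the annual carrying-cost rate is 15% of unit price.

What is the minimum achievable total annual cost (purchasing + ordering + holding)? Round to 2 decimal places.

£1,102,859.83

H₁ = 15%×£28 = £4.2000;  H₂ = 15%×£27.75 = £4.1625
EOQ₁ = √(2×39,000×360/4.2000) = 2,585.67  (< 9,660, feasible at tier 1)
EOQ₂ = √(2×39,000×360/4.1625) = 2,597.30  (< 9,660 → use Q = 9,660 at tier-2 price)
TC(tier 1 (EOQ₁), Q≈2,585.7) = £1,102,859.83
TC(tier 2, Q≈9,660.0) = £1,103,808.29
Minimum at tier 1 (EOQ₁): £1,102,859.83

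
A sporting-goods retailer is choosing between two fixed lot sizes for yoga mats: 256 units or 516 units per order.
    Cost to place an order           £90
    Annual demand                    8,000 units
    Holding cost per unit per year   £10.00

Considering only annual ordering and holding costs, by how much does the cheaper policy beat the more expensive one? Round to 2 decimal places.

For each Q, cost = (D/Q)·S + (Q/2)·H.
TC(256) = (8,000/256)×90 + (256/2)×10 = £4,092.50
TC(516) = (8,000/516)×90 + (516/2)×10 = £3,975.35
Lots of 516 are cheaper by £117.15.

£117.15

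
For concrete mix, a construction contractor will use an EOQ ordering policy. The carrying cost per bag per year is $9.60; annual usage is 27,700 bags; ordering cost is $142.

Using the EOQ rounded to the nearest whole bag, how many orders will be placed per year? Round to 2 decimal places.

30.61 orders per year

Q* = √(2·D·S / H) = √(2·27,700·142 / 9.6) = √819,458.3 ≈ 905.24 → Q = 905
N = D/Q = 27,700/905 ≈ 30.608 orders/yr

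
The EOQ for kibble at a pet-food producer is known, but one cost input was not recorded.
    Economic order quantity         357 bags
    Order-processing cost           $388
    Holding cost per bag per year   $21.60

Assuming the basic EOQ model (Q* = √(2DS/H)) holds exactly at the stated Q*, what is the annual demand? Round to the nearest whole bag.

3,548 bags per year

EOQ relation: Q² = 2DS/H, so rearrange for the unknown.
D = Q²H / (2S) = 357² × 21.6 / (2 × 388) = 3,547.55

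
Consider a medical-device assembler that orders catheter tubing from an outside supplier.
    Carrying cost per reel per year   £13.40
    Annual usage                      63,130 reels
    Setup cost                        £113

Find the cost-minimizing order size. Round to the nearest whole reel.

2DS/H = 2·63,130·113/13.4 = 1,064,729.85
EOQ = √1,064,729.85 ≈ 1,031.86

1,032 reels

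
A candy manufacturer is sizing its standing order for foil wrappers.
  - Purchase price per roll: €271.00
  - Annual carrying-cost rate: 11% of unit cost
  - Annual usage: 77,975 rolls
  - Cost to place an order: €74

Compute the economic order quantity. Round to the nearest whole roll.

Carrying cost H = €271 × 11% = €29.8100/roll/yr
2DS/H = 2·77,975·74/29.81 = 387,128.48
EOQ = √387,128.48 ≈ 622.20

622 rolls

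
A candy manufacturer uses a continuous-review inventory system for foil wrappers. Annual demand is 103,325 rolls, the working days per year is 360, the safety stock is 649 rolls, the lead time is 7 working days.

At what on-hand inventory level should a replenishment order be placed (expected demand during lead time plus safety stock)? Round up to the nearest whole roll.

2,659 rolls

Daily demand d = 103,325 / 360 = 287.014 rolls/day
Demand during lead time = 287.014 × 7 = 2,009.10
Reorder point = 2,009.10 + 649 = 2,658.10 → round up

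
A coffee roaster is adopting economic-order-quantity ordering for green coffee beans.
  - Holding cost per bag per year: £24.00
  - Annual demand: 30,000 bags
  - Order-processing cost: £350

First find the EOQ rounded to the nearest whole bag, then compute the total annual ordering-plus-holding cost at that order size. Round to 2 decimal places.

EOQ = √(2DS/H) = √(2 × 30,000 × 350 / 24)
    = √(875,000.00) ≈ 935.41 → Q = 935 bags
Orders/yr = 30,000/935 = 32.086; ordering cost = 32.086 × £350 = £11,229.95
Average inventory = 935/2 = 467.5; holding cost = 467.5 × £24 = £11,220.00
Total = £11,229.95 + £11,220.00 = £22,449.95

£22,449.95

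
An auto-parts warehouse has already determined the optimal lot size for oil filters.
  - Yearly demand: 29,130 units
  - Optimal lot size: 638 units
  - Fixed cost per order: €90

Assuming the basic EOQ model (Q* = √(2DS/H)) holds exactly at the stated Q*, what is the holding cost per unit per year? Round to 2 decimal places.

EOQ relation: Q² = 2DS/H, so rearrange for the unknown.
H = 2DS / Q² = 2 × 29,130 × 90 / 638² = 12.8817

€12.88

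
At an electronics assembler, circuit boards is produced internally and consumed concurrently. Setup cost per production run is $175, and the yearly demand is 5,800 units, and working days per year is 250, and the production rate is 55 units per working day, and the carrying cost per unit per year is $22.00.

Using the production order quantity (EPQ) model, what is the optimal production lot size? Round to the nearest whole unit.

Daily demand d = 5,800/250 = 23.200; p = 55; 1 − d/p = 0.57818
EPQ = √(2DS / (H(1 − d/p)))
    = √(2 × 5,800 × 175 / (22 × 0.57818)) ≈ 399.49

399 units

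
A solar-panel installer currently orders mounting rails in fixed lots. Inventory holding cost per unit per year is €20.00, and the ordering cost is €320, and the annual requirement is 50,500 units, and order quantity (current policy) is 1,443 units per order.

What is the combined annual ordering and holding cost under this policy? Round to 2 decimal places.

Ordering: D/Q × S = 50,500/1,443 × €320 = €11,198.89
Holding:  Q/2 × H = 1,443/2 × €20 = €14,430.00
Total = €11,198.89 + €14,430.00 = €25,628.89

€25,628.89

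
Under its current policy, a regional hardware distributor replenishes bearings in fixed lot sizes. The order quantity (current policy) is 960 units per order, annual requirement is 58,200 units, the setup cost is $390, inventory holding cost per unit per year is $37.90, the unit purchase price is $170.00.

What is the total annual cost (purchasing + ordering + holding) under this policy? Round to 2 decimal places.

$9,935,835.75

Ordering: D/Q × S = 58,200/960 × $390 = $23,643.75
Holding:  Q/2 × H = 960/2 × $37.9 = $18,192.00
Purchase cost = D·C = 58,200 × 170 = $9,894,000.00
Total = $23,643.75 + $18,192.00 + $9,894,000.00 = $9,935,835.75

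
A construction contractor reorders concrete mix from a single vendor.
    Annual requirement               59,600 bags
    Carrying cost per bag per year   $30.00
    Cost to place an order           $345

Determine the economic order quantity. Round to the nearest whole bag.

1,171 bags

Optimal lot size Q* = (2 × 59,600 × $345 / $30)^½ ≈ 1,170.81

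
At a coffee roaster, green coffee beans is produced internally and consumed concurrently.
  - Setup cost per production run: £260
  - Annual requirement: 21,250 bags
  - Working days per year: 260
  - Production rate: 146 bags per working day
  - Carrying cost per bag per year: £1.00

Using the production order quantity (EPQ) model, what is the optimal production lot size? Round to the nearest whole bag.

Daily demand d = 21,250/260 = 81.731; p = 146; 1 − d/p = 0.44020
EPQ = √(2DS / (H(1 − d/p)))
    = √(2 × 21,250 × 260 / (1 × 0.44020)) ≈ 5,010.21

5,010 bags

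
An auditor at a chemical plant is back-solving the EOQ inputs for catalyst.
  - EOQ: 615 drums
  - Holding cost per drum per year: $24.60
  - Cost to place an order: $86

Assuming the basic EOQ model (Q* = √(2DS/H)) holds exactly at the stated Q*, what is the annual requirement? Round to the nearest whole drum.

EOQ relation: Q² = 2DS/H, so rearrange for the unknown.
D = Q²H / (2S) = 615² × 24.6 / (2 × 86) = 54,094.97

54,095 drums per year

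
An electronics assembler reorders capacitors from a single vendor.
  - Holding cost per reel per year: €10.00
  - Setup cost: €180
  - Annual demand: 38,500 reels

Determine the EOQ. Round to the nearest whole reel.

1,177 reels

Q* = √(2·D·S / H) = √(2·38,500·180 / 10) = √1,386,000.0 ≈ 1,177.29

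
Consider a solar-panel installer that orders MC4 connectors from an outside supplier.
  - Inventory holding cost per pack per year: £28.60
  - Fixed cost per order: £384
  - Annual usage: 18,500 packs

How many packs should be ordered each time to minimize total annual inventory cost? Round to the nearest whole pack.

Optimal lot size Q* = (2 × 18,500 × £384 / £28.6)^½ ≈ 704.83

705 packs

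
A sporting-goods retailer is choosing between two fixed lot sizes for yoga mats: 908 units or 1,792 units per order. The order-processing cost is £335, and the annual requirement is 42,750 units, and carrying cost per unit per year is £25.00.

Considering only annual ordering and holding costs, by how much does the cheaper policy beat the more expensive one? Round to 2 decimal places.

TC(Q) = (D/Q)S + (Q/2)H
TC(908) = (42,750/908)×335 + (908/2)×25 = £27,122.30
TC(1,792) = (42,750/1,792)×335 + (1,792/2)×25 = £30,391.77
Lots of 908 are cheaper by £3,269.47.

£3,269.47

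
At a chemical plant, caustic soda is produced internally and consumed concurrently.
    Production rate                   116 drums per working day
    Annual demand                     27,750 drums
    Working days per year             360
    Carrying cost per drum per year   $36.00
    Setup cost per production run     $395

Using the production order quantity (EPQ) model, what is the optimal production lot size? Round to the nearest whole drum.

1,347 drums

d = 27,750/360 = 77.0833 drums/day;  effective holding cost H(1 − d/p) = 36·(1 − 77.0833/116) = 12.07759
Q* = √(2DS / H_eff) = √(2·27,750·395 / 12.07759) ≈ 1,347.27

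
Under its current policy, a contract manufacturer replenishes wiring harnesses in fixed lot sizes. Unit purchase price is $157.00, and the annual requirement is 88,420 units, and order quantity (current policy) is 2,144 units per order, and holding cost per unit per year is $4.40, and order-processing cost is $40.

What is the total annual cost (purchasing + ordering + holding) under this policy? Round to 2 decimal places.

$13,888,306.43

Orders/yr = 88,420/2,144 = 41.241; ordering cost = 41.241 × $40 = $1,649.63
Average inventory = 2,144/2 = 1072; holding cost = 1072 × $4.4 = $4,716.80
Purchase cost = D·C = 88,420 × 157 = $13,881,940.00
Total = $1,649.63 + $4,716.80 + $13,881,940.00 = $13,888,306.43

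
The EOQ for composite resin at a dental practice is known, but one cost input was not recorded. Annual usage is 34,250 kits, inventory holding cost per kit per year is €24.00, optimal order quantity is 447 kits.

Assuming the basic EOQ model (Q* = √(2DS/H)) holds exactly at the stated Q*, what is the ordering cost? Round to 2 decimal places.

€70.01

Since Q* = (2DS/H)^½, squaring gives Q*²·H = 2DS.
S = Q²H / (2D) = 447² × 24 / (2 × 34,250) = 70.0061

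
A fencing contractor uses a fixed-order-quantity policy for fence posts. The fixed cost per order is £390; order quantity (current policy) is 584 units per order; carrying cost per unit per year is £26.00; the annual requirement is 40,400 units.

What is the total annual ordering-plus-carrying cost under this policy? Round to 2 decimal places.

£34,571.45

Ordering: D/Q × S = 40,400/584 × £390 = £26,979.45
Holding:  Q/2 × H = 584/2 × £26 = £7,592.00
Total = £26,979.45 + £7,592.00 = £34,571.45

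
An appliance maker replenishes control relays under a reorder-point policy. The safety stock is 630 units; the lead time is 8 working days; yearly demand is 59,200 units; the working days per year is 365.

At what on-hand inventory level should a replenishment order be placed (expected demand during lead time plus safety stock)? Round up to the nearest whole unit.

Daily demand d = 59,200 / 365 = 162.192 units/day
Demand during lead time = 162.192 × 8 = 1,297.53
Reorder point = 1,297.53 + 630 = 1,927.53 → round up

1,928 units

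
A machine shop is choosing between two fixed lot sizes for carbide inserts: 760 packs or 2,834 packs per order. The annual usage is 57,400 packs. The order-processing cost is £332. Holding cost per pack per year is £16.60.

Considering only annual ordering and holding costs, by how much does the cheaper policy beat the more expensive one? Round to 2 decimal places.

Annual cost at Q: ordering D·S/Q plus holding Q·H/2.
TC(760) = (57,400/760)×332 + (760/2)×16.6 = £31,382.74
TC(2,834) = (57,400/2,834)×332 + (2,834/2)×16.6 = £30,246.55
Lots of 2,834 are cheaper by £1,136.19.

£1,136.19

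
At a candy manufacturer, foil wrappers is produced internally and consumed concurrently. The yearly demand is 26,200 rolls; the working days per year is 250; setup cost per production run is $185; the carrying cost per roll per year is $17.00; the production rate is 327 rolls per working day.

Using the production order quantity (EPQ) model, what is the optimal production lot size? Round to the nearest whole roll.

916 rolls

Daily demand d = 26,200/250 = 104.800; p = 327; 1 − d/p = 0.67951
EPQ = √(2DS / (H(1 − d/p)))
    = √(2 × 26,200 × 185 / (17 × 0.67951)) ≈ 916.07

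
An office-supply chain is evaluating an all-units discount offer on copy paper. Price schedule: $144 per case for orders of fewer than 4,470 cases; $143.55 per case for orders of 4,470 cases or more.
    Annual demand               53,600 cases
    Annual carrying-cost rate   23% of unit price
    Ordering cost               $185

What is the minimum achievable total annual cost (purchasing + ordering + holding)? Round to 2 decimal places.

$7,744,028.81

H₁ = 23%×$144 = $33.1200;  H₂ = 23%×$143.55 = $33.0165
EOQ₁ = √(2×53,600×185/33.1200) = 773.82  (< 4,470, feasible at tier 1)
EOQ₂ = √(2×53,600×185/33.0165) = 775.03  (< 4,470 → use Q = 4,470 at tier-2 price)
TC(tier 1 (EOQ₁), Q≈773.8) = $7,744,028.81
TC(tier 2, Q≈4,470.0) = $7,770,290.22
Minimum at tier 1 (EOQ₁): $7,744,028.81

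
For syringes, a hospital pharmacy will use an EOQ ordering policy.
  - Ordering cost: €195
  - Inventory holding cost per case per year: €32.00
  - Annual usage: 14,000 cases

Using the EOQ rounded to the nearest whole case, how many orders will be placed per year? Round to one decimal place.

33.9 orders per year

2DS/H = 2·14,000·195/32 = 170,625.00
EOQ = √170,625.00 ≈ 413.07 → Q = 413
Orders per year = D/Q = 14,000 / 413 = 33.898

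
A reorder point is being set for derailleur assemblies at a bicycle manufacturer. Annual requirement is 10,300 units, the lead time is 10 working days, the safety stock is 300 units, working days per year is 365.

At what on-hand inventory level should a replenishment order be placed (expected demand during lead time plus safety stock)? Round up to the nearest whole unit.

Daily demand d = 10,300 / 365 = 28.219 units/day
Demand during lead time = 28.219 × 10 = 282.19
Reorder point = 282.19 + 300 = 582.19 → round up

583 units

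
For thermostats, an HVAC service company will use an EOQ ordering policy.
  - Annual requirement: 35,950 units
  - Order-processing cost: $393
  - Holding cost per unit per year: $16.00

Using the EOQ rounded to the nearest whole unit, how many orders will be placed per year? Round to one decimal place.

EOQ = √(2DS/H) = √(2 × 35,950 × 393 / 16)
    = √(1,766,043.75) ≈ 1,328.93 → Q = 1,329
Orders per year = D/Q = 35,950 / 1,329 = 27.050

27.1 orders per year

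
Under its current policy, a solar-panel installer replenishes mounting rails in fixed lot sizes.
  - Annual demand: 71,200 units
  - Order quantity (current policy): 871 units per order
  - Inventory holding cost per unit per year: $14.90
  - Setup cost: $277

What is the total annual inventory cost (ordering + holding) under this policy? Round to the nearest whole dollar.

$29,132

Orders/yr = 71,200/871 = 81.745; ordering cost = 81.745 × $277 = $22,643.40
Average inventory = 871/2 = 435.5; holding cost = 435.5 × $14.9 = $6,488.95
Total = $22,643.40 + $6,488.95 = $29,132.35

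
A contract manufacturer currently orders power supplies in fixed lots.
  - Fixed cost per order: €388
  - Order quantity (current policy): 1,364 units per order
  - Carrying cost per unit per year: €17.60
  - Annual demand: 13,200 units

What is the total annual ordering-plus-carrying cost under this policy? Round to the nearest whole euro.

Ordering: D/Q × S = 13,200/1,364 × €388 = €3,754.84
Holding:  Q/2 × H = 1,364/2 × €17.6 = €12,003.20
Total = €3,754.84 + €12,003.20 = €15,758.04

€15,758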